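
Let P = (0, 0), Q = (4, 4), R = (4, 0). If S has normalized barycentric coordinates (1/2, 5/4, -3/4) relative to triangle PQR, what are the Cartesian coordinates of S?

S = (1/2)·P + (5/4)·Q + (-3/4)·R.
x-coordinate: (1/2)·0 + (5/4)·4 + (-3/4)·4 = 2.
y-coordinate: (1/2)·0 + (5/4)·4 + (-3/4)·0 = 5.

(2, 5)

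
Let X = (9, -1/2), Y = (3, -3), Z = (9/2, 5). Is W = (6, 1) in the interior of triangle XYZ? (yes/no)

Barycentric coordinates of W: (24/59, 13/59, 22/59).
The three coordinates are positive, positive, positive; a point is interior exactly when all three are positive.

yes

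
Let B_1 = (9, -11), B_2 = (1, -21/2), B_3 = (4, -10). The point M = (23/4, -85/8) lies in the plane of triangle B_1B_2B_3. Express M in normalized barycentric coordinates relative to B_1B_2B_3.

(1/2, 1/4, 1/4)

Signed area of the reference triangle: [B_1B_2B_3] = ½·(9·(-21/2−(-10)) + 1·(-10−(-11)) + 4·(-11−(-21/2))) = ½·(-9/2 + 1 − 2) = -11/4.
[MB_2B_3] = ½·((23/4)·(-21/2−(-10)) + 1·(-10−(-85/8)) + 4·(-85/8−(-21/2))) = ½·(-23/8 + 5/8 − 1/2) = -11/8, so the B_1-coordinate is (-11/8)/(-11/4) = 1/2.
[B_1MB_3] = ½·(9·(-85/8−(-10)) + (23/4)·(-10−(-11)) + 4·(-11−(-85/8))) = ½·(-45/8 + 23/4 − 3/2) = -11/16, so the B_2-coordinate is 1/4.
[B_1B_2M] = ½·(9·(-21/2−(-85/8)) + 1·(-85/8−(-11)) + (23/4)·(-11−(-21/2))) = ½·(9/8 + 3/8 − 23/8) = -11/16, so the B_3-coordinate is 1/4.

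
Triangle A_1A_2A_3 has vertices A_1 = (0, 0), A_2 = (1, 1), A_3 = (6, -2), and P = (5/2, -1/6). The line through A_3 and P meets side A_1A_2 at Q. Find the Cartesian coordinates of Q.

Barycentric coordinates of P with respect to A_1A_2A_3: (1/6, 1/2, 1/3).
On side A_1A_2 the A_3-coordinate is zero; dropping P's A_3-weight 1/3 and renormalizing the remaining 1/6 : 1/2 gives weights 1/4, 3/4 on A_1, A_2.
Q = (1/4)·(0, 0) + (3/4)·(1, 1) = (3/4, 3/4).

(3/4, 3/4)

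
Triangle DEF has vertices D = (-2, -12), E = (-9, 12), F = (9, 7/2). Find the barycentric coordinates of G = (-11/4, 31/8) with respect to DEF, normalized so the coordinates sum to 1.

Signed area of the reference triangle: [DEF] = ½·((-2)·(12−(7/2)) + (-9)·(7/2−(-12)) + 9·(-12−12)) = ½·(-17 − 279/2 − 216) = -745/4.
[GEF] = ½·((-11/4)·(12−(7/2)) + (-9)·(7/2−(31/8)) + 9·(31/8−12)) = ½·(-187/8 + 27/8 − 585/8) = -745/16, so the D-coordinate is (-745/16)/(-745/4) = 1/4.
[DGF] = ½·((-2)·(31/8−(7/2)) + (-11/4)·(7/2−(-12)) + 9·(-12−(31/8))) = ½·(-3/4 − 341/8 − 1143/8) = -745/8, so the E-coordinate is 1/2.
[DEG] = ½·((-2)·(12−(31/8)) + (-9)·(31/8−(-12)) + (-11/4)·(-12−12)) = ½·(-65/4 − 1143/8 + 66) = -745/16, so the F-coordinate is 1/4.
Check: 1/4 + 1/2 + 1/4 = 1.

(1/4, 1/2, 1/4)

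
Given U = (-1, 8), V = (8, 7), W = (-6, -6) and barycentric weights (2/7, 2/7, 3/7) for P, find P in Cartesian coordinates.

(-4/7, 12/7)

P = (2/7)·U + (2/7)·V + (3/7)·W.
x-coordinate: (2/7)·(-1) + (2/7)·8 + (3/7)·(-6) = -4/7.
y-coordinate: (2/7)·8 + (2/7)·7 + (3/7)·(-6) = 12/7.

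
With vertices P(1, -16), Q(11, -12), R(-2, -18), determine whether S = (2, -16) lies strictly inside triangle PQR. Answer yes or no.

Barycentric coordinates of S: (1/4, 1/4, 1/2).
The three coordinates are positive, positive, positive; a point is interior exactly when all three are positive.

yes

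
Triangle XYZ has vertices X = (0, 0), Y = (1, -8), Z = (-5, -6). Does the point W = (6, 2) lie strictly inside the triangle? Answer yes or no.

Barycentric coordinates of W: (35/23, 13/23, -25/23).
The three coordinates are positive, positive, negative; a point is interior exactly when all three are positive.

no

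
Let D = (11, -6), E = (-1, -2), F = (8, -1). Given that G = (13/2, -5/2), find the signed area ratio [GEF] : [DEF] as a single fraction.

1/4

[DEF] = ½·(11·(-2−(-1)) + (-1)·(-1−(-6)) + 8·(-6−(-2))) = ½·(-11 − 5 − 32) = -24.
[GEF] = ½·((13/2)·(-2−(-1)) + (-1)·(-1−(-5/2)) + 8·(-5/2−(-2))) = ½·(-13/2 − 3/2 − 4) = -6, so the ratio is (-6)/(-24) = 1/4.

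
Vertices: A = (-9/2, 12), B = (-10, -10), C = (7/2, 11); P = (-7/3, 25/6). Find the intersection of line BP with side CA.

(3/2, 45/4)

Barycentric coordinates of P with respect to ABC: (1/6, 1/3, 1/2).
On side CA the B-coordinate is zero; dropping P's B-weight 1/3 and renormalizing the remaining 1/2 : 1/6 gives weights 3/4, 1/4 on C, A.
Q = (3/4)·(7/2, 11) + (1/4)·(-9/2, 12) = (3/2, 45/4).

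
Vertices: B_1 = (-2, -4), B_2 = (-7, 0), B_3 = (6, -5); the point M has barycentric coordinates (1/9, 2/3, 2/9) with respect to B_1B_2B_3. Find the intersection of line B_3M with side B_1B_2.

Line B_3M meets B_1B_2 where the B_3-coordinate vanishes; zeroing M's B_3-weight and renormalizing leaves B_1, B_2-weights 1/9 : 2/3 → (1/7, 6/7).
So N = (1/7)·B_1 + (6/7)·B_2 = (-44/7, -4/7).

(-44/7, -4/7)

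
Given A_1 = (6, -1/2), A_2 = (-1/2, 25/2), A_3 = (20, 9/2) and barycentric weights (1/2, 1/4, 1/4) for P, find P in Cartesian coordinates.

P = (1/2)·A_1 + (1/4)·A_2 + (1/4)·A_3.
x-coordinate: (1/2)·6 + (1/4)·(-1/2) + (1/4)·20 = 63/8.
y-coordinate: (1/2)·(-1/2) + (1/4)·(25/2) + (1/4)·(9/2) = 4.

(63/8, 4)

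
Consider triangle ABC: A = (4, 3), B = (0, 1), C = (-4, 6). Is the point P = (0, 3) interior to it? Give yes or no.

yes

Barycentric coordinates of P: (2/7, 3/7, 2/7).
The three coordinates are positive, positive, positive; a point is interior exactly when all three are positive.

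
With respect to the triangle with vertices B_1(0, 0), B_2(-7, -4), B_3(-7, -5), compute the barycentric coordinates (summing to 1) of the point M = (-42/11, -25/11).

Signed area of the reference triangle: [B_1B_2B_3] = ½·(0·(-4−(-5)) + (-7)·(-5−0) + (-7)·(0−(-4))) = ½·(0 + 35 − 28) = 7/2.
[MB_2B_3] = ½·((-42/11)·(-4−(-5)) + (-7)·(-5−(-25/11)) + (-7)·(-25/11−(-4))) = ½·(-42/11 + 210/11 − 133/11) = 35/22, so the B_1-coordinate is (35/22)/(7/2) = 5/11.
[B_1MB_3] = ½·(0·(-25/11−(-5)) + (-42/11)·(-5−0) + (-7)·(0−(-25/11))) = ½·(0 + 210/11 − 175/11) = 35/22, so the B_2-coordinate is 5/11.
[B_1B_2M] = ½·(0·(-4−(-25/11)) + (-7)·(-25/11−0) + (-42/11)·(0−(-4))) = ½·(0 + 175/11 − 168/11) = 7/22, so the B_3-coordinate is 1/11.
Check: 5/11 + 5/11 + 1/11 = 1.

(5/11, 5/11, 1/11)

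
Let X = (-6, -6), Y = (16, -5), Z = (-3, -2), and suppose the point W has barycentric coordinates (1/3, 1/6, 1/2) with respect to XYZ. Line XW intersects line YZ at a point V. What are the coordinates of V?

Line XW meets YZ where the X-coordinate vanishes; zeroing W's X-weight and renormalizing leaves Y, Z-weights 1/6 : 1/2 → (1/4, 3/4).
So V = (1/4)·Y + (3/4)·Z = (7/4, -11/4).

(7/4, -11/4)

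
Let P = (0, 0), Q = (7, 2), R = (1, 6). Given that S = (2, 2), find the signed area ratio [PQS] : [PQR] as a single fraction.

1/4

[PQR] = ½·(0·(2−6) + 7·(6−0) + 1·(0−2)) = ½·(0 + 42 − 2) = 20.
[PQS] = ½·(0·(2−2) + 7·(2−0) + 2·(0−2)) = ½·(0 + 14 − 4) = 5, so the ratio is 5/20 = 1/4.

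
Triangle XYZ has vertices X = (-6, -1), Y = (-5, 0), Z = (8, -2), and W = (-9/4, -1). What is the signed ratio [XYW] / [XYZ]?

1/4

[XYZ] = ½·((-6)·(0−(-2)) + (-5)·(-2−(-1)) + 8·(-1−0)) = ½·(-12 + 5 − 8) = -15/2.
[XYW] = ½·((-6)·(0−(-1)) + (-5)·(-1−(-1)) + (-9/4)·(-1−0)) = ½·(-6 + 0 + 9/4) = -15/8, so the ratio is (-15/8)/(-15/2) = 1/4.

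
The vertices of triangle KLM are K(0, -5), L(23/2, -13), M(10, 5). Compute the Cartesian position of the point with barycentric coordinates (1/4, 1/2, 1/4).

N = (1/4)·K + (1/2)·L + (1/4)·M.
x-coordinate: (1/4)·0 + (1/2)·(23/2) + (1/4)·10 = 33/4.
y-coordinate: (1/4)·(-5) + (1/2)·(-13) + (1/4)·5 = -13/2.

(33/4, -13/2)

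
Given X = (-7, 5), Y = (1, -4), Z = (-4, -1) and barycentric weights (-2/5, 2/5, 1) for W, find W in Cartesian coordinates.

W = (-2/5)·X + (2/5)·Y + 1·Z.
x-coordinate: (-2/5)·(-7) + (2/5)·1 + 1·(-4) = -4/5.
y-coordinate: (-2/5)·5 + (2/5)·(-4) + 1·(-1) = -23/5.

(-4/5, -23/5)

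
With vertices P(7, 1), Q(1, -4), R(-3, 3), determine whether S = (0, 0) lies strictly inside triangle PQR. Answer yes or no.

yes

Barycentric coordinates of S: (9/62, 12/31, 29/62).
The three coordinates are positive, positive, positive; a point is interior exactly when all three are positive.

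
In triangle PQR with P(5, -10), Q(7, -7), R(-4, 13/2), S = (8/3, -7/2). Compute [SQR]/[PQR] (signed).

[PQR] = ½·(5·(-7−(13/2)) + 7·(13/2−(-10)) + (-4)·(-10−(-7))) = ½·(-135/2 + 231/2 + 12) = 30.
[SQR] = ½·((8/3)·(-7−(13/2)) + 7·(13/2−(-7/2)) + (-4)·(-7/2−(-7))) = ½·(-36 + 70 − 14) = 10, so the ratio is 10/30 = 1/3.

1/3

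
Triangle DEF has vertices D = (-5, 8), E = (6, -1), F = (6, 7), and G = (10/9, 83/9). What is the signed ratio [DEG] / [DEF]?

7/9

[DEF] = ½·((-5)·(-1−7) + 6·(7−8) + 6·(8−(-1))) = ½·(40 − 6 + 54) = 44.
[DEG] = ½·((-5)·(-1−(83/9)) + 6·(83/9−8) + (10/9)·(8−(-1))) = ½·(460/9 + 22/3 + 10) = 308/9, so the ratio is (308/9)/44 = 7/9.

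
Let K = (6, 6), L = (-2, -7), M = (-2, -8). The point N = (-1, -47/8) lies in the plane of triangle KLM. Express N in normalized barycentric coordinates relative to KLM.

Signed area of the reference triangle: [KLM] = ½·(6·(-7−(-8)) + (-2)·(-8−6) + (-2)·(6−(-7))) = ½·(6 + 28 − 26) = 4.
[NLM] = ½·((-1)·(-7−(-8)) + (-2)·(-8−(-47/8)) + (-2)·(-47/8−(-7))) = ½·(-1 + 17/4 − 9/4) = 1/2, so the K-coordinate is (1/2)/4 = 1/8.
[KNM] = ½·(6·(-47/8−(-8)) + (-1)·(-8−6) + (-2)·(6−(-47/8))) = ½·(51/4 + 14 − 95/4) = 3/2, so the L-coordinate is 3/8.
[KLN] = ½·(6·(-7−(-47/8)) + (-2)·(-47/8−6) + (-1)·(6−(-7))) = ½·(-27/4 + 95/4 − 13) = 2, so the M-coordinate is 1/2.
Check: 1/8 + 3/8 + 1/2 = 1.

(1/8, 3/8, 1/2)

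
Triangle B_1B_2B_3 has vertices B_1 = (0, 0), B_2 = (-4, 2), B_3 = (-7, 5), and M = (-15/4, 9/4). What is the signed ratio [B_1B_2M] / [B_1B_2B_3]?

1/4

[B_1B_2B_3] = ½·(0·(2−5) + (-4)·(5−0) + (-7)·(0−2)) = ½·(0 − 20 + 14) = -3.
[B_1B_2M] = ½·(0·(2−(9/4)) + (-4)·(9/4−0) + (-15/4)·(0−2)) = ½·(0 − 9 + 15/2) = -3/4, so the ratio is (-3/4)/(-3) = 1/4.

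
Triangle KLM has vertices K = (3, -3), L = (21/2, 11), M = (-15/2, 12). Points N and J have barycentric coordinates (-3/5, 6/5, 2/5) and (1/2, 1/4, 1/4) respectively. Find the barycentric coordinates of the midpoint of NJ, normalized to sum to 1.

Since both coordinate triples sum to 1, the midpoint's barycentrics are the componentwise average.
(-3/5+1/2)/2 = -1/20; similarly 29/40 and 13/40.

(-1/20, 29/40, 13/40)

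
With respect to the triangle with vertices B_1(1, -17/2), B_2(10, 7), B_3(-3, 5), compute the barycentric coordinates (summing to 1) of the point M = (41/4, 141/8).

(-3/4, 5/4, 1/2)

Signed area of the reference triangle: [B_1B_2B_3] = ½·(1·(7−5) + 10·(5−(-17/2)) + (-3)·(-17/2−7)) = ½·(2 + 135 + 93/2) = 367/4.
[MB_2B_3] = ½·((41/4)·(7−5) + 10·(5−(141/8)) + (-3)·(141/8−7)) = ½·(41/2 − 505/4 − 255/8) = -1101/16, so the B_1-coordinate is (-1101/16)/(367/4) = -3/4.
[B_1MB_3] = ½·(1·(141/8−5) + (41/4)·(5−(-17/2)) + (-3)·(-17/2−(141/8))) = ½·(101/8 + 1107/8 + 627/8) = 1835/16, so the B_2-coordinate is 5/4.
[B_1B_2M] = ½·(1·(7−(141/8)) + 10·(141/8−(-17/2)) + (41/4)·(-17/2−7)) = ½·(-85/8 + 1045/4 − 1271/8) = 367/8, so the B_3-coordinate is 1/2.
Check: -3/4 + 5/4 + 1/2 = 1.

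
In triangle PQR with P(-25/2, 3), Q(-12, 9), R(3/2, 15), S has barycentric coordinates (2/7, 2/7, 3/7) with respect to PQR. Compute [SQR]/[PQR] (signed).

The signed ratio [SQR]/[PQR] equals the barycentric coordinate of S at vertex P, which is 2/7.

2/7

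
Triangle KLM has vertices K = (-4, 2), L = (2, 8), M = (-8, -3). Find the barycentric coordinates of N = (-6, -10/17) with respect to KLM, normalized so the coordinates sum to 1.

(6/17, 1/17, 10/17)

Signed area of the reference triangle: [KLM] = ½·((-4)·(8−(-3)) + 2·(-3−2) + (-8)·(2−8)) = ½·(-44 − 10 + 48) = -3.
[NLM] = ½·((-6)·(8−(-3)) + 2·(-3−(-10/17)) + (-8)·(-10/17−8)) = ½·(-66 − 82/17 + 1168/17) = -18/17, so the K-coordinate is (-18/17)/(-3) = 6/17.
[KNM] = ½·((-4)·(-10/17−(-3)) + (-6)·(-3−2) + (-8)·(2−(-10/17))) = ½·(-164/17 + 30 − 352/17) = -3/17, so the L-coordinate is 1/17.
[KLN] = ½·((-4)·(8−(-10/17)) + 2·(-10/17−2) + (-6)·(2−8)) = ½·(-584/17 − 88/17 + 36) = -30/17, so the M-coordinate is 10/17.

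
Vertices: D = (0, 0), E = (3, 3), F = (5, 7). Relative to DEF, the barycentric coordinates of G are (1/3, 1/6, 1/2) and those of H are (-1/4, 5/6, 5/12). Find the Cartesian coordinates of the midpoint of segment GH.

(91/24, 113/24)

Barycentric coordinates of the midpoint are the average: (1/24, 1/2, 11/24).
Converting: (1/24)·D + (1/2)·E + (11/24)·F = (91/24, 113/24).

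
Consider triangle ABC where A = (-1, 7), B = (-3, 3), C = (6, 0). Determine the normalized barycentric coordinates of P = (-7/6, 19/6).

Signed area of the reference triangle: [ABC] = ½·((-1)·(3−0) + (-3)·(0−7) + 6·(7−3)) = ½·(-3 + 21 + 24) = 21.
[PBC] = ½·((-7/6)·(3−0) + (-3)·(0−(19/6)) + 6·(19/6−3)) = ½·(-7/2 + 19/2 + 1) = 7/2, so the A-coordinate is (7/2)/21 = 1/6.
[APC] = ½·((-1)·(19/6−0) + (-7/6)·(0−7) + 6·(7−(19/6))) = ½·(-19/6 + 49/6 + 23) = 14, so the B-coordinate is 2/3.
[ABP] = ½·((-1)·(3−(19/6)) + (-3)·(19/6−7) + (-7/6)·(7−3)) = ½·(1/6 + 23/2 − 14/3) = 7/2, so the C-coordinate is 1/6.
Check: 1/6 + 2/3 + 1/6 = 1.

(1/6, 2/3, 1/6)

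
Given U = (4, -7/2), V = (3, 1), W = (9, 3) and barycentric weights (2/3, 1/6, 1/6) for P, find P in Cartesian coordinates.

(14/3, -5/3)

P = (2/3)·U + (1/6)·V + (1/6)·W.
x-coordinate: (2/3)·4 + (1/6)·3 + (1/6)·9 = 14/3.
y-coordinate: (2/3)·(-7/2) + (1/6)·1 + (1/6)·3 = -5/3.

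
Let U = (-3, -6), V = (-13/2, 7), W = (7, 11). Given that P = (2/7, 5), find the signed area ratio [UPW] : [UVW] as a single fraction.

2/7

[UVW] = ½·((-3)·(7−11) + (-13/2)·(11−(-6)) + 7·(-6−7)) = ½·(12 − 221/2 − 91) = -379/4.
[UPW] = ½·((-3)·(5−11) + (2/7)·(11−(-6)) + 7·(-6−5)) = ½·(18 + 34/7 − 77) = -379/14, so the ratio is (-379/14)/(-379/4) = 2/7.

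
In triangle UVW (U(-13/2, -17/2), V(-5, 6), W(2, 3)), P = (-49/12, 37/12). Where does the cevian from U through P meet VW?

Barycentric coordinates of P with respect to UVW: (1/6, 2/3, 1/6).
On side VW the U-coordinate is zero; dropping P's U-weight 1/6 and renormalizing the remaining 2/3 : 1/6 gives weights 4/5, 1/5 on V, W.
Q = (4/5)·(-5, 6) + (1/5)·(2, 3) = (-18/5, 27/5).

(-18/5, 27/5)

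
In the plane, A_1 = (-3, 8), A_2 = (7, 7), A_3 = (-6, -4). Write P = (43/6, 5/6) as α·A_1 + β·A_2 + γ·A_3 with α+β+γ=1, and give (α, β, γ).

Signed area of the reference triangle: [A_1A_2A_3] = ½·((-3)·(7−(-4)) + 7·(-4−8) + (-6)·(8−7)) = ½·(-33 − 84 − 6) = -123/2.
[PA_2A_3] = ½·((43/6)·(7−(-4)) + 7·(-4−(5/6)) + (-6)·(5/6−7)) = ½·(473/6 − 203/6 + 37) = 41, so the A_1-coordinate is 41/(-123/2) = -2/3.
[A_1PA_3] = ½·((-3)·(5/6−(-4)) + (43/6)·(-4−8) + (-6)·(8−(5/6))) = ½·(-29/2 − 86 − 43) = -287/4, so the A_2-coordinate is 7/6.
[A_1A_2P] = ½·((-3)·(7−(5/6)) + 7·(5/6−8) + (43/6)·(8−7)) = ½·(-37/2 − 301/6 + 43/6) = -123/4, so the A_3-coordinate is 1/2.
Check: -2/3 + 7/6 + 1/2 = 1.

(-2/3, 7/6, 1/2)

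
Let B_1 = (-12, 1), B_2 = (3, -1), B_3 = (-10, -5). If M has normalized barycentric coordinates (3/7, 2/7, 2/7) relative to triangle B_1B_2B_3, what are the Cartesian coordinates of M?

(-50/7, -9/7)

M = (3/7)·B_1 + (2/7)·B_2 + (2/7)·B_3.
x-coordinate: (3/7)·(-12) + (2/7)·3 + (2/7)·(-10) = -50/7.
y-coordinate: (3/7)·1 + (2/7)·(-1) + (2/7)·(-5) = -9/7.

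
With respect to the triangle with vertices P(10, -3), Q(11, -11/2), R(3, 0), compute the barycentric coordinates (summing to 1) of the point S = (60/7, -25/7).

Signed area of the reference triangle: [PQR] = ½·(10·(-11/2−0) + 11·(0−(-3)) + 3·(-3−(-11/2))) = ½·(-55 + 33 + 15/2) = -29/4.
[SQR] = ½·((60/7)·(-11/2−0) + 11·(0−(-25/7)) + 3·(-25/7−(-11/2))) = ½·(-330/7 + 275/7 + 81/14) = -29/28, so the P-coordinate is (-29/28)/(-29/4) = 1/7.
[PSR] = ½·(10·(-25/7−0) + (60/7)·(0−(-3)) + 3·(-3−(-25/7))) = ½·(-250/7 + 180/7 + 12/7) = -29/7, so the Q-coordinate is 4/7.
[PQS] = ½·(10·(-11/2−(-25/7)) + 11·(-25/7−(-3)) + (60/7)·(-3−(-11/2))) = ½·(-135/7 − 44/7 + 150/7) = -29/14, so the R-coordinate is 2/7.
Check: 1/7 + 4/7 + 2/7 = 1.

(1/7, 4/7, 2/7)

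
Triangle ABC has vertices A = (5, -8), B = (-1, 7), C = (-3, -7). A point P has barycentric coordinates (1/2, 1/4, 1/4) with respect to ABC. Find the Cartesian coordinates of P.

(3/2, -4)

P = (1/2)·A + (1/4)·B + (1/4)·C.
x-coordinate: (1/2)·5 + (1/4)·(-1) + (1/4)·(-3) = 3/2.
y-coordinate: (1/2)·(-8) + (1/4)·7 + (1/4)·(-7) = -4.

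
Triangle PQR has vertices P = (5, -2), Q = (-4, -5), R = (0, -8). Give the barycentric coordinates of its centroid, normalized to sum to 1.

(1/3, 1/3, 1/3)

The centroid is the average of the vertices, so each weight is 1/3.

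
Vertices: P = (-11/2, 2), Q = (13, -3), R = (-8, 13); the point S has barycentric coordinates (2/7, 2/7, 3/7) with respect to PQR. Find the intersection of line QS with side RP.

(-7, 43/5)

Line QS meets RP where the Q-coordinate vanishes; zeroing S's Q-weight and renormalizing leaves R, P-weights 3/7 : 2/7 → (3/5, 2/5).
So T = (3/5)·R + (2/5)·P = (-7, 43/5).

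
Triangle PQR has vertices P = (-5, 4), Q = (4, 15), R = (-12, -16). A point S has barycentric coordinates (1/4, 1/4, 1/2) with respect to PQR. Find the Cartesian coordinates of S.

S = (1/4)·P + (1/4)·Q + (1/2)·R.
x-coordinate: (1/4)·(-5) + (1/4)·4 + (1/2)·(-12) = -25/4.
y-coordinate: (1/4)·4 + (1/4)·15 + (1/2)·(-16) = -13/4.

(-25/4, -13/4)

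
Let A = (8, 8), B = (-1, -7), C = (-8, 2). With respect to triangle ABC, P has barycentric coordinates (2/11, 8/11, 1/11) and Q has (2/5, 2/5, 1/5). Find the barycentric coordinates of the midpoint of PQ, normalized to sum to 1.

(16/55, 31/55, 8/55)

Since both coordinate triples sum to 1, the midpoint's barycentrics are the componentwise average.
(2/11+2/5)/2 = 16/55; similarly 31/55 and 8/55.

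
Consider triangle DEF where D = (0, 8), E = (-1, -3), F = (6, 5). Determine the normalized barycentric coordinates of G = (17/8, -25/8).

Signed area of the reference triangle: [DEF] = ½·(0·(-3−5) + (-1)·(5−8) + 6·(8−(-3))) = ½·(0 + 3 + 66) = 69/2.
[GEF] = ½·((17/8)·(-3−5) + (-1)·(5−(-25/8)) + 6·(-25/8−(-3))) = ½·(-17 − 65/8 − 3/4) = -207/16, so the D-coordinate is (-207/16)/(69/2) = -3/8.
[DGF] = ½·(0·(-25/8−5) + (17/8)·(5−8) + 6·(8−(-25/8))) = ½·(0 − 51/8 + 267/4) = 483/16, so the E-coordinate is 7/8.
[DEG] = ½·(0·(-3−(-25/8)) + (-1)·(-25/8−8) + (17/8)·(8−(-3))) = ½·(0 + 89/8 + 187/8) = 69/4, so the F-coordinate is 1/2.
Check: -3/8 + 7/8 + 1/2 = 1.

(-3/8, 7/8, 1/2)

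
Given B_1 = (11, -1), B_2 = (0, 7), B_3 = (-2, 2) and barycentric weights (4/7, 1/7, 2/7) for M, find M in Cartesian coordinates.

(40/7, 1)

M = (4/7)·B_1 + (1/7)·B_2 + (2/7)·B_3.
x-coordinate: (4/7)·11 + (1/7)·0 + (2/7)·(-2) = 40/7.
y-coordinate: (4/7)·(-1) + (1/7)·7 + (2/7)·2 = 1.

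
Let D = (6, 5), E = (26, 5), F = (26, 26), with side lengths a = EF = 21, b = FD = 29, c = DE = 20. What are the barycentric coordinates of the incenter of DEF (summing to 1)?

(3/10, 29/70, 2/7)

The incenter has barycentric coordinates proportional to the opposite side lengths: (21 : 29 : 20).
Normalizing by 21+29+20 = 70 gives (3/10, 29/70, 2/7).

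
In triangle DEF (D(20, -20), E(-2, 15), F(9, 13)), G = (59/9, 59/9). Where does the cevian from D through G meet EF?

(19/7, 99/7)

Barycentric coordinates of G with respect to DEF: (2/9, 4/9, 1/3).
On side EF the D-coordinate is zero; dropping G's D-weight 2/9 and renormalizing the remaining 4/9 : 1/3 gives weights 4/7, 3/7 on E, F.
H = (4/7)·(-2, 15) + (3/7)·(9, 13) = (19/7, 99/7).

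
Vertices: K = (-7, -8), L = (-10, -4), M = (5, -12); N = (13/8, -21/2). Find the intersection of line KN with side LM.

(20/7, -76/7)

Barycentric coordinates of N with respect to KLM: (1/8, 1/8, 3/4).
On side LM the K-coordinate is zero; dropping N's K-weight 1/8 and renormalizing the remaining 1/8 : 3/4 gives weights 1/7, 6/7 on L, M.
J = (1/7)·(-10, -4) + (6/7)·(5, -12) = (20/7, -76/7).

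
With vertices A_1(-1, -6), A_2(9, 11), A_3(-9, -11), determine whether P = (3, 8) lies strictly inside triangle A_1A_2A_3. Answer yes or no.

no

Barycentric coordinates of P: (-39/43, 46/43, 36/43).
The three coordinates are negative, positive, positive; a point is interior exactly when all three are positive.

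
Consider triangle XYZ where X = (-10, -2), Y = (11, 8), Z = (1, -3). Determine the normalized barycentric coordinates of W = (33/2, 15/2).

Signed area of the reference triangle: [XYZ] = ½·((-10)·(8−(-3)) + 11·(-3−(-2)) + 1·(-2−8)) = ½·(-110 − 11 − 10) = -131/2.
[WYZ] = ½·((33/2)·(8−(-3)) + 11·(-3−(15/2)) + 1·(15/2−8)) = ½·(363/2 − 231/2 − 1/2) = 131/4, so the X-coordinate is (131/4)/(-131/2) = -1/2.
[XWZ] = ½·((-10)·(15/2−(-3)) + (33/2)·(-3−(-2)) + 1·(-2−(15/2))) = ½·(-105 − 33/2 − 19/2) = -131/2, so the Y-coordinate is 1.
[XYW] = ½·((-10)·(8−(15/2)) + 11·(15/2−(-2)) + (33/2)·(-2−8)) = ½·(-5 + 209/2 − 165) = -131/4, so the Z-coordinate is 1/2.
Check: -1/2 + 1 + 1/2 = 1.

(-1/2, 1, 1/2)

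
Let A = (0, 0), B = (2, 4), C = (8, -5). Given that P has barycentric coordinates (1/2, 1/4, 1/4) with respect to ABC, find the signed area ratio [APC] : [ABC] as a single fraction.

The signed ratio [APC]/[ABC] equals the barycentric coordinate of P at vertex B, which is 1/4.

1/4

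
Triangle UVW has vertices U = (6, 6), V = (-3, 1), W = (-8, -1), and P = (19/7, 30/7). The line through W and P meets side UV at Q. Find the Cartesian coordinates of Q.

Barycentric coordinates of P with respect to UVW: (5/7, 1/7, 1/7).
On side UV the W-coordinate is zero; dropping P's W-weight 1/7 and renormalizing the remaining 5/7 : 1/7 gives weights 5/6, 1/6 on U, V.
Q = (5/6)·(6, 6) + (1/6)·(-3, 1) = (9/2, 31/6).

(9/2, 31/6)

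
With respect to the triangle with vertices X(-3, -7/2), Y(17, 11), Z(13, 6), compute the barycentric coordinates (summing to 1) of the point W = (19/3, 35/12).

(1/2, 1/3, 1/6)

Signed area of the reference triangle: [XYZ] = ½·((-3)·(11−6) + 17·(6−(-7/2)) + 13·(-7/2−11)) = ½·(-15 + 323/2 − 377/2) = -21.
[WYZ] = ½·((19/3)·(11−6) + 17·(6−(35/12)) + 13·(35/12−11)) = ½·(95/3 + 629/12 − 1261/12) = -21/2, so the X-coordinate is (-21/2)/(-21) = 1/2.
[XWZ] = ½·((-3)·(35/12−6) + (19/3)·(6−(-7/2)) + 13·(-7/2−(35/12))) = ½·(37/4 + 361/6 − 1001/12) = -7, so the Y-coordinate is 1/3.
[XYW] = ½·((-3)·(11−(35/12)) + 17·(35/12−(-7/2)) + (19/3)·(-7/2−11)) = ½·(-97/4 + 1309/12 − 551/6) = -7/2, so the Z-coordinate is 1/6.
Check: 1/2 + 1/3 + 1/6 = 1.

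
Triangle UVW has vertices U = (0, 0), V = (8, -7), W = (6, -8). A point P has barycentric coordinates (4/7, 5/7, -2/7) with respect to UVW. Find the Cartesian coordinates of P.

(4, -19/7)

P = (4/7)·U + (5/7)·V + (-2/7)·W.
x-coordinate: (4/7)·0 + (5/7)·8 + (-2/7)·6 = 4.
y-coordinate: (4/7)·0 + (5/7)·(-7) + (-2/7)·(-8) = -19/7.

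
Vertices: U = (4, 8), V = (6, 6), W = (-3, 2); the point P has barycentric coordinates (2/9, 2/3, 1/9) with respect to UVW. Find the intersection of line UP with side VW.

Line UP meets VW where the U-coordinate vanishes; zeroing P's U-weight and renormalizing leaves V, W-weights 2/3 : 1/9 → (6/7, 1/7).
So Q = (6/7)·V + (1/7)·W = (33/7, 38/7).

(33/7, 38/7)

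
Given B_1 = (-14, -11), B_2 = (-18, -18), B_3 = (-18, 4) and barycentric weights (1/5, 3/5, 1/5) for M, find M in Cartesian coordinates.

M = (1/5)·B_1 + (3/5)·B_2 + (1/5)·B_3.
x-coordinate: (1/5)·(-14) + (3/5)·(-18) + (1/5)·(-18) = -86/5.
y-coordinate: (1/5)·(-11) + (3/5)·(-18) + (1/5)·4 = -61/5.

(-86/5, -61/5)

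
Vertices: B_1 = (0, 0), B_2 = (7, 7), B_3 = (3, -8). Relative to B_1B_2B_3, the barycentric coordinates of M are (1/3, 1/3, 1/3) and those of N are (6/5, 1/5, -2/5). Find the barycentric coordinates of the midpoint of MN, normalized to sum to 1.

Since both coordinate triples sum to 1, the midpoint's barycentrics are the componentwise average.
(1/3+6/5)/2 = 23/30; similarly 4/15 and -1/30.

(23/30, 4/15, -1/30)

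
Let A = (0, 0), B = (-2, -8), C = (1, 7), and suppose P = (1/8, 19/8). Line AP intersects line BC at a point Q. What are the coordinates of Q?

(1/7, 19/7)

Barycentric coordinates of P with respect to ABC: (1/8, 1/4, 5/8).
On side BC the A-coordinate is zero; dropping P's A-weight 1/8 and renormalizing the remaining 1/4 : 5/8 gives weights 2/7, 5/7 on B, C.
Q = (2/7)·(-2, -8) + (5/7)·(1, 7) = (1/7, 19/7).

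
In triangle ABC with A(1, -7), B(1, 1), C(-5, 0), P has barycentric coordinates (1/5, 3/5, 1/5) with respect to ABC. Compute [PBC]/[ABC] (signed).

The signed ratio [PBC]/[ABC] equals the barycentric coordinate of P at vertex A, which is 1/5.

1/5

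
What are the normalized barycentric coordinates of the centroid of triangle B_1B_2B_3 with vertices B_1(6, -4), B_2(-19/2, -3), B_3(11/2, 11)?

The centroid is the average of the vertices, so each weight is 1/3.

(1/3, 1/3, 1/3)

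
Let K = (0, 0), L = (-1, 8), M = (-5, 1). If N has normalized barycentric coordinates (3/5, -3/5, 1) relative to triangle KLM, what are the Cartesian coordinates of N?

N = (3/5)·K + (-3/5)·L + 1·M.
x-coordinate: (3/5)·0 + (-3/5)·(-1) + 1·(-5) = -22/5.
y-coordinate: (3/5)·0 + (-3/5)·8 + 1·1 = -19/5.

(-22/5, -19/5)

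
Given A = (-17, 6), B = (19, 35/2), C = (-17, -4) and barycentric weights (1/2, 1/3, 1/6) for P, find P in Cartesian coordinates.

(-5, 49/6)

P = (1/2)·A + (1/3)·B + (1/6)·C.
x-coordinate: (1/2)·(-17) + (1/3)·19 + (1/6)·(-17) = -5.
y-coordinate: (1/2)·6 + (1/3)·(35/2) + (1/6)·(-4) = 49/6.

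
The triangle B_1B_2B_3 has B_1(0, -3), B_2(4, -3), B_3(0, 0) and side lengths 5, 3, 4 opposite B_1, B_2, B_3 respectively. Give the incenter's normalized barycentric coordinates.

The incenter has barycentric coordinates proportional to the opposite side lengths: (5 : 3 : 4).
Normalizing by 5+3+4 = 12 gives (5/12, 1/4, 1/3).

(5/12, 1/4, 1/3)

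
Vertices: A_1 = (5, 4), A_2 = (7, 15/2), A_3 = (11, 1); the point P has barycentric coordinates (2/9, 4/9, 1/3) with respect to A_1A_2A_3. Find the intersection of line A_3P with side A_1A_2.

Line A_3P meets A_1A_2 where the A_3-coordinate vanishes; zeroing P's A_3-weight and renormalizing leaves A_1, A_2-weights 2/9 : 4/9 → (1/3, 2/3).
So Q = (1/3)·A_1 + (2/3)·A_2 = (19/3, 19/3).

(19/3, 19/3)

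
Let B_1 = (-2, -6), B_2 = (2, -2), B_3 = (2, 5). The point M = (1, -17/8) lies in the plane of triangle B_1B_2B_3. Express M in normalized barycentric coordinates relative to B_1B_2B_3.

Signed area of the reference triangle: [B_1B_2B_3] = ½·((-2)·(-2−5) + 2·(5−(-6)) + 2·(-6−(-2))) = ½·(14 + 22 − 8) = 14.
[MB_2B_3] = ½·(1·(-2−5) + 2·(5−(-17/8)) + 2·(-17/8−(-2))) = ½·(-7 + 57/4 − 1/4) = 7/2, so the B_1-coordinate is (7/2)/14 = 1/4.
[B_1MB_3] = ½·((-2)·(-17/8−5) + 1·(5−(-6)) + 2·(-6−(-17/8))) = ½·(57/4 + 11 − 31/4) = 35/4, so the B_2-coordinate is 5/8.
[B_1B_2M] = ½·((-2)·(-2−(-17/8)) + 2·(-17/8−(-6)) + 1·(-6−(-2))) = ½·(-1/4 + 31/4 − 4) = 7/4, so the B_3-coordinate is 1/8.
Check: 1/4 + 5/8 + 1/8 = 1.

(1/4, 5/8, 1/8)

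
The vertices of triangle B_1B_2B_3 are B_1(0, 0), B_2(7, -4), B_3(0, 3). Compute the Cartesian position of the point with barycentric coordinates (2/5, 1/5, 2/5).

M = (2/5)·B_1 + (1/5)·B_2 + (2/5)·B_3.
x-coordinate: (2/5)·0 + (1/5)·7 + (2/5)·0 = 7/5.
y-coordinate: (2/5)·0 + (1/5)·(-4) + (2/5)·3 = 2/5.

(7/5, 2/5)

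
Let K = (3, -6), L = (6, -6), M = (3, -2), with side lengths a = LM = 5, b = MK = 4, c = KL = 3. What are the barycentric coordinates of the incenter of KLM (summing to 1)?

The incenter has barycentric coordinates proportional to the opposite side lengths: (5 : 4 : 3).
Normalizing by 5+4+3 = 12 gives (5/12, 1/3, 1/4).

(5/12, 1/3, 1/4)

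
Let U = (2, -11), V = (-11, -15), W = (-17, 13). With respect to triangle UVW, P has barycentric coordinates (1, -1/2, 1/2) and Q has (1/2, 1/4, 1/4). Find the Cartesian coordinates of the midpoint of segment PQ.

Barycentric coordinates of the midpoint are the average: (3/4, -1/8, 3/8).
Converting: (3/4)·U + (-1/8)·V + (3/8)·W = (-7/2, -3/2).

(-7/2, -3/2)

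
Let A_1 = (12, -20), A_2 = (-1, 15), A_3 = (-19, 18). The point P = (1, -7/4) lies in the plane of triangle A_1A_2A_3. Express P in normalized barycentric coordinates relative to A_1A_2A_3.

Signed area of the reference triangle: [A_1A_2A_3] = ½·(12·(15−18) + (-1)·(18−(-20)) + (-19)·(-20−15)) = ½·(-36 − 38 + 665) = 591/2.
[PA_2A_3] = ½·(1·(15−18) + (-1)·(18−(-7/4)) + (-19)·(-7/4−15)) = ½·(-3 − 79/4 + 1273/4) = 591/4, so the A_1-coordinate is (591/4)/(591/2) = 1/2.
[A_1PA_3] = ½·(12·(-7/4−18) + 1·(18−(-20)) + (-19)·(-20−(-7/4))) = ½·(-237 + 38 + 1387/4) = 591/8, so the A_2-coordinate is 1/4.
[A_1A_2P] = ½·(12·(15−(-7/4)) + (-1)·(-7/4−(-20)) + 1·(-20−15)) = ½·(201 − 73/4 − 35) = 591/8, so the A_3-coordinate is 1/4.

(1/2, 1/4, 1/4)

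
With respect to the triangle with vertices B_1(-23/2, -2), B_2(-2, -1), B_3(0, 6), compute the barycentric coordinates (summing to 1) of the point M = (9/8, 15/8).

Signed area of the reference triangle: [B_1B_2B_3] = ½·((-23/2)·(-1−6) + (-2)·(6−(-2)) + 0·(-2−(-1))) = ½·(161/2 − 16 + 0) = 129/4.
[MB_2B_3] = ½·((9/8)·(-1−6) + (-2)·(6−(15/8)) + 0·(15/8−(-1))) = ½·(-63/8 − 33/4 + 0) = -129/16, so the B_1-coordinate is (-129/16)/(129/4) = -1/4.
[B_1MB_3] = ½·((-23/2)·(15/8−6) + (9/8)·(6−(-2)) + 0·(-2−(15/8))) = ½·(759/16 + 9 + 0) = 903/32, so the B_2-coordinate is 7/8.
[B_1B_2M] = ½·((-23/2)·(-1−(15/8)) + (-2)·(15/8−(-2)) + (9/8)·(-2−(-1))) = ½·(529/16 − 31/4 − 9/8) = 387/32, so the B_3-coordinate is 3/8.

(-1/4, 7/8, 3/8)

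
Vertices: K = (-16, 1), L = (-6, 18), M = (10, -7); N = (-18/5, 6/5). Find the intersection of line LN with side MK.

Barycentric coordinates of N with respect to KLM: (2/5, 1/5, 2/5).
On side MK the L-coordinate is zero; dropping N's L-weight 1/5 and renormalizing the remaining 2/5 : 2/5 gives weights 1/2, 1/2 on M, K.
J = (1/2)·(10, -7) + (1/2)·(-16, 1) = (-3, -3).

(-3, -3)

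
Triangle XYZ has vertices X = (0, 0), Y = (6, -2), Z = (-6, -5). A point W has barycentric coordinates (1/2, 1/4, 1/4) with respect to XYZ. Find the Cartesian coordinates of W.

W = (1/2)·X + (1/4)·Y + (1/4)·Z.
x-coordinate: (1/2)·0 + (1/4)·6 + (1/4)·(-6) = 0.
y-coordinate: (1/2)·0 + (1/4)·(-2) + (1/4)·(-5) = -7/4.

(0, -7/4)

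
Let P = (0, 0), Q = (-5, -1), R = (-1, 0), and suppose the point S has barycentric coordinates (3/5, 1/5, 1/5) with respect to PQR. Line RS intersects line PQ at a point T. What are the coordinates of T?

(-5/4, -1/4)

Line RS meets PQ where the R-coordinate vanishes; zeroing S's R-weight and renormalizing leaves P, Q-weights 3/5 : 1/5 → (3/4, 1/4).
So T = (3/4)·P + (1/4)·Q = (-5/4, -1/4).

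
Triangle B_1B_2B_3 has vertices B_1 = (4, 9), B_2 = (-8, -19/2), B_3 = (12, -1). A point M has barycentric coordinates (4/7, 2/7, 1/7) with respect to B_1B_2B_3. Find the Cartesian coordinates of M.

M = (4/7)·B_1 + (2/7)·B_2 + (1/7)·B_3.
x-coordinate: (4/7)·4 + (2/7)·(-8) + (1/7)·12 = 12/7.
y-coordinate: (4/7)·9 + (2/7)·(-19/2) + (1/7)·(-1) = 16/7.

(12/7, 16/7)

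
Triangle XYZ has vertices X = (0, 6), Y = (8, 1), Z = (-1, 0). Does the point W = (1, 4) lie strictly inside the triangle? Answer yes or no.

Barycentric coordinates of W: (34/53, 8/53, 11/53).
The three coordinates are positive, positive, positive; a point is interior exactly when all three are positive.

yes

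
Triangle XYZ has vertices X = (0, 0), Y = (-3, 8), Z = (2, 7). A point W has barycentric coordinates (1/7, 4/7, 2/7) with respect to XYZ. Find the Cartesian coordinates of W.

(-8/7, 46/7)

W = (1/7)·X + (4/7)·Y + (2/7)·Z.
x-coordinate: (1/7)·0 + (4/7)·(-3) + (2/7)·2 = -8/7.
y-coordinate: (1/7)·0 + (4/7)·8 + (2/7)·7 = 46/7.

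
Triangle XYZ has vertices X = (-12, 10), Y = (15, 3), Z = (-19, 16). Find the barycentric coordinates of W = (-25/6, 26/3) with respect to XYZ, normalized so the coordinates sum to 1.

Signed area of the reference triangle: [XYZ] = ½·((-12)·(3−16) + 15·(16−10) + (-19)·(10−3)) = ½·(156 + 90 − 133) = 113/2.
[WYZ] = ½·((-25/6)·(3−16) + 15·(16−(26/3)) + (-19)·(26/3−3)) = ½·(325/6 + 110 − 323/3) = 113/4, so the X-coordinate is (113/4)/(113/2) = 1/2.
[XWZ] = ½·((-12)·(26/3−16) + (-25/6)·(16−10) + (-19)·(10−(26/3))) = ½·(88 − 25 − 76/3) = 113/6, so the Y-coordinate is 1/3.
[XYW] = ½·((-12)·(3−(26/3)) + 15·(26/3−10) + (-25/6)·(10−3)) = ½·(68 − 20 − 175/6) = 113/12, so the Z-coordinate is 1/6.
Check: 1/2 + 1/3 + 1/6 = 1.

(1/2, 1/3, 1/6)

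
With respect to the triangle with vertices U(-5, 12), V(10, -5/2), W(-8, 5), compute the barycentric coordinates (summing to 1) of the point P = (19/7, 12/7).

Signed area of the reference triangle: [UVW] = ½·((-5)·(-5/2−5) + 10·(5−12) + (-8)·(12−(-5/2))) = ½·(75/2 − 70 − 116) = -297/4.
[PVW] = ½·((19/7)·(-5/2−5) + 10·(5−(12/7)) + (-8)·(12/7−(-5/2))) = ½·(-285/14 + 230/7 − 236/7) = -297/28, so the U-coordinate is (-297/28)/(-297/4) = 1/7.
[UPW] = ½·((-5)·(12/7−5) + (19/7)·(5−12) + (-8)·(12−(12/7))) = ½·(115/7 − 19 − 576/7) = -297/7, so the V-coordinate is 4/7.
[UVP] = ½·((-5)·(-5/2−(12/7)) + 10·(12/7−12) + (19/7)·(12−(-5/2))) = ½·(295/14 − 720/7 + 551/14) = -297/14, so the W-coordinate is 2/7.

(1/7, 4/7, 2/7)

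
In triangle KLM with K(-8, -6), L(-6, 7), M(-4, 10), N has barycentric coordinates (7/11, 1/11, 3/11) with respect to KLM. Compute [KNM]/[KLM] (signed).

The signed ratio [KNM]/[KLM] equals the barycentric coordinate of N at vertex L, which is 1/11.

1/11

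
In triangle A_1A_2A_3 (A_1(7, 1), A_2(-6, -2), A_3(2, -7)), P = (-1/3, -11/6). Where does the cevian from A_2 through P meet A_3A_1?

(16/3, -5/3)

Barycentric coordinates of P with respect to A_1A_2A_3: (1/3, 1/2, 1/6).
On side A_3A_1 the A_2-coordinate is zero; dropping P's A_2-weight 1/2 and renormalizing the remaining 1/6 : 1/3 gives weights 1/3, 2/3 on A_3, A_1.
Q = (1/3)·(2, -7) + (2/3)·(7, 1) = (16/3, -5/3).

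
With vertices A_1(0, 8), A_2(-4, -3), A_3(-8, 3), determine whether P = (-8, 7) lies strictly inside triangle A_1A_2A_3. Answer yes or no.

Barycentric coordinates of P: (4/17, -8/17, 21/17).
The three coordinates are positive, negative, positive; a point is interior exactly when all three are positive.

no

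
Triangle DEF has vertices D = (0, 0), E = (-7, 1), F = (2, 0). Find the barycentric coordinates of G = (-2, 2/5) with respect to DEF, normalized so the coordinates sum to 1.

Signed area of the reference triangle: [DEF] = ½·(0·(1−0) + (-7)·(0−0) + 2·(0−1)) = ½·(0 + 0 − 2) = -1.
[GEF] = ½·((-2)·(1−0) + (-7)·(0−(2/5)) + 2·(2/5−1)) = ½·(-2 + 14/5 − 6/5) = -1/5, so the D-coordinate is (-1/5)/(-1) = 1/5.
[DGF] = ½·(0·(2/5−0) + (-2)·(0−0) + 2·(0−(2/5))) = ½·(0 + 0 − 4/5) = -2/5, so the E-coordinate is 2/5.
[DEG] = ½·(0·(1−(2/5)) + (-7)·(2/5−0) + (-2)·(0−1)) = ½·(0 − 14/5 + 2) = -2/5, so the F-coordinate is 2/5.

(1/5, 2/5, 2/5)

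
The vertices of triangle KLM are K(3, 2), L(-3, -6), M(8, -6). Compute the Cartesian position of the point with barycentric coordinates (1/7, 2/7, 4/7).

N = (1/7)·K + (2/7)·L + (4/7)·M.
x-coordinate: (1/7)·3 + (2/7)·(-3) + (4/7)·8 = 29/7.
y-coordinate: (1/7)·2 + (2/7)·(-6) + (4/7)·(-6) = -34/7.

(29/7, -34/7)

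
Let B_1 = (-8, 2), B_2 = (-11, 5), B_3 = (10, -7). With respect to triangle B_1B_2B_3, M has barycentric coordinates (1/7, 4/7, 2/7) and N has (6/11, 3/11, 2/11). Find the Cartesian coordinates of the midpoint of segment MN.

Barycentric coordinates of the midpoint are the average: (53/154, 65/154, 18/77).
Converting: (53/154)·B_1 + (65/154)·B_2 + (18/77)·B_3 = (-779/154, 179/154).

(-779/154, 179/154)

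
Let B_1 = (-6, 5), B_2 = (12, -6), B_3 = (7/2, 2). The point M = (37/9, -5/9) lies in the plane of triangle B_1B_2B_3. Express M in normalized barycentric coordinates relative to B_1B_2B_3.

(1/3, 4/9, 2/9)

Signed area of the reference triangle: [B_1B_2B_3] = ½·((-6)·(-6−2) + 12·(2−5) + (7/2)·(5−(-6))) = ½·(48 − 36 + 77/2) = 101/4.
[MB_2B_3] = ½·((37/9)·(-6−2) + 12·(2−(-5/9)) + (7/2)·(-5/9−(-6))) = ½·(-296/9 + 92/3 + 343/18) = 101/12, so the B_1-coordinate is (101/12)/(101/4) = 1/3.
[B_1MB_3] = ½·((-6)·(-5/9−2) + (37/9)·(2−5) + (7/2)·(5−(-5/9))) = ½·(46/3 − 37/3 + 175/9) = 101/9, so the B_2-coordinate is 4/9.
[B_1B_2M] = ½·((-6)·(-6−(-5/9)) + 12·(-5/9−5) + (37/9)·(5−(-6))) = ½·(98/3 − 200/3 + 407/9) = 101/18, so the B_3-coordinate is 2/9.
Check: 1/3 + 4/9 + 2/9 = 1.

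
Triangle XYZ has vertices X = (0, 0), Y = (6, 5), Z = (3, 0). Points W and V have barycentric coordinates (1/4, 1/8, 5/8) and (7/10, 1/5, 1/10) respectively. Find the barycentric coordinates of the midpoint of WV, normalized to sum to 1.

Since both coordinate triples sum to 1, the midpoint's barycentrics are the componentwise average.
(1/4+7/10)/2 = 19/40; similarly 13/80 and 29/80.

(19/40, 13/80, 29/80)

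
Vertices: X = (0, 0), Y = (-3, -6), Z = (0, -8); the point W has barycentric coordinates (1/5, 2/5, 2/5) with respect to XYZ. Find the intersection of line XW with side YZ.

(-3/2, -7)

Line XW meets YZ where the X-coordinate vanishes; zeroing W's X-weight and renormalizing leaves Y, Z-weights 2/5 : 2/5 → (1/2, 1/2).
So V = (1/2)·Y + (1/2)·Z = (-3/2, -7).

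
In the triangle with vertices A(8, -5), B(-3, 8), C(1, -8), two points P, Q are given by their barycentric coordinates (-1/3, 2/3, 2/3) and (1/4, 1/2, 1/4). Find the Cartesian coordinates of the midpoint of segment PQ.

(-13/8, 29/24)

Barycentric coordinates of the midpoint are the average: (-1/24, 7/12, 11/24).
Converting: (-1/24)·A + (7/12)·B + (11/24)·C = (-13/8, 29/24).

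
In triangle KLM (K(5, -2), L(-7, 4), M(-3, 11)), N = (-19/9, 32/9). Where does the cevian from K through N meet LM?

(-17/3, 19/3)

Barycentric coordinates of N with respect to KLM: (1/3, 4/9, 2/9).
On side LM the K-coordinate is zero; dropping N's K-weight 1/3 and renormalizing the remaining 4/9 : 2/9 gives weights 2/3, 1/3 on L, M.
J = (2/3)·(-7, 4) + (1/3)·(-3, 11) = (-17/3, 19/3).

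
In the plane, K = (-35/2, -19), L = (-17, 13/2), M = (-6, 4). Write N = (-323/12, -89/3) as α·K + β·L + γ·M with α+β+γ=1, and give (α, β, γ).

(3/2, 1/3, -5/6)

Signed area of the reference triangle: [KLM] = ½·((-35/2)·(13/2−4) + (-17)·(4−(-19)) + (-6)·(-19−(13/2))) = ½·(-175/4 − 391 + 153) = -1127/8.
[NLM] = ½·((-323/12)·(13/2−4) + (-17)·(4−(-89/3)) + (-6)·(-89/3−(13/2))) = ½·(-1615/24 − 1717/3 + 217) = -3381/16, so the K-coordinate is (-3381/16)/(-1127/8) = 3/2.
[KNM] = ½·((-35/2)·(-89/3−4) + (-323/12)·(4−(-19)) + (-6)·(-19−(-89/3))) = ½·(3535/6 − 7429/12 − 64) = -1127/24, so the L-coordinate is 1/3.
[KLN] = ½·((-35/2)·(13/2−(-89/3)) + (-17)·(-89/3−(-19)) + (-323/12)·(-19−(13/2))) = ½·(-7595/12 + 544/3 + 5491/8) = 5635/48, so the M-coordinate is -5/6.
Check: 3/2 + 1/3 − 5/6 = 1.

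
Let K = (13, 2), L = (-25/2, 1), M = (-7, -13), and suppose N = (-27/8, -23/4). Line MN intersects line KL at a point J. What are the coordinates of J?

Barycentric coordinates of N with respect to KLM: (1/4, 1/4, 1/2).
On side KL the M-coordinate is zero; dropping N's M-weight 1/2 and renormalizing the remaining 1/4 : 1/4 gives weights 1/2, 1/2 on K, L.
J = (1/2)·(13, 2) + (1/2)·(-25/2, 1) = (1/4, 3/2).

(1/4, 3/2)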